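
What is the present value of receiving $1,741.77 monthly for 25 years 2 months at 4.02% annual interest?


Present value of an ordinary annuity: PV = PMT × (1 − (1 + r)^(−n)) / r
Monthly rate r = 0.0402/12 = 0.00335, n = 302
PV = $1,741.77 × (1 − (1 + 0.0402/12)^(−302)) / (0.0402/12)
PV = $1,741.77 × 189.786377
PV = $330,564.22

PV = PMT × (1-(1+r)^(-n))/r = $330,564.22


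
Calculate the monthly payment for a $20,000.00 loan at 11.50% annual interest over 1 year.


Loan payment formula: PMT = PV × r / (1 − (1 + r)^(−n))
Monthly rate r = 0.115/12 ≈ 0.00958333, n = 12 months
Denominator: 1 − (1 + 0.115/12)^(−12) = 0.108146
PMT = $20,000.00 × (0.115/12) / 0.108146
PMT = $1,772.30 per month

PMT = PV × r / (1-(1+r)^(-n)) = $1,772.30/month


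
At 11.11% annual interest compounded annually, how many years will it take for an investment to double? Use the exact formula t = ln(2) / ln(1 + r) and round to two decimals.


Doubling condition: (1 + r)^t = 2
Take ln of both sides: t × ln(1 + r) = ln(2)
t = ln(2) / ln(1 + r)
t = 0.693147 / 0.105351
t = 6.58

t = ln(2) / ln(1 + r) = 6.58 years


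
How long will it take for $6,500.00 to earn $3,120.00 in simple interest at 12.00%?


Rearrange the simple interest formula for t:
I = P × r × t  ⇒  t = I / (P × r)
t = $3,120.00 / ($6,500.00 × 0.12)
t = 4

t = I/(P×r) = 4 years


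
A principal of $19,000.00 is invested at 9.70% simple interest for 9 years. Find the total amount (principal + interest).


Total amount formula: A = P(1 + rt) = P + P·r·t
Interest: I = P × r × t = $19,000.00 × 0.097 × 9 = $16,587.00
A = P + I = $19,000.00 + $16,587.00 = $35,587.00

A = P + I = P(1 + rt) = $35,587.00


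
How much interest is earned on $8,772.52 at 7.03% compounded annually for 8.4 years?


Compound interest earned = final amount − principal.
A = P(1 + r/n)^(nt) = $8,772.52 × (1 + 0.0703/1)^(1 × 8.4) = $15,522.83
Interest = A − P = $15,522.83 − $8,772.52 = $6,750.31

Interest = A - P = $6,750.31


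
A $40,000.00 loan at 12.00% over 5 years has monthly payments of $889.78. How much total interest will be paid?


Total paid over the life of the loan = PMT × n.
Total paid = $889.78 × 60 = $53,386.80
Total interest = total paid − principal = $53,386.80 − $40,000.00 = $13,386.80

Total interest = (PMT × n) - PV = $13,386.80


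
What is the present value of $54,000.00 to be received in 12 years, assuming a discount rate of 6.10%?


Present value formula: PV = FV / (1 + r)^t
PV = $54,000.00 / (1 + 0.061)^12
PV = $54,000.00 / 2.035095
PV = $26,534.39

PV = FV / (1 + r)^t = $26,534.39


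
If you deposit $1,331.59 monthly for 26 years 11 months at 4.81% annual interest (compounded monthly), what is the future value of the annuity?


Future value of an ordinary annuity: FV = PMT × ((1 + r)^n − 1) / r
Monthly rate r = 0.0481/12 ≈ 0.00400833, n = 323
FV = $1,331.59 × ((1 + 0.0481/12)^323 − 1) / (0.0481/12)
FV = $1,331.59 × 658.736947
FV = $877,167.53

FV = PMT × ((1+r)^n - 1)/r = $877,167.53


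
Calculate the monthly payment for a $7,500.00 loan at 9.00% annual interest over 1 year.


Loan payment formula: PMT = PV × r / (1 − (1 + r)^(−n))
Monthly rate r = 0.09/12 = 0.0075, n = 12 months
Denominator: 1 − (1 + 0.09/12)^(−12) = 0.0857618
PMT = $7,500.00 × (0.09/12) / 0.0857618
PMT = $655.89 per month

PMT = PV × r / (1-(1+r)^(-n)) = $655.89/month


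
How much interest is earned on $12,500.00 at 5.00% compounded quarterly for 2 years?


Compound interest earned = final amount − principal.
A = P(1 + r/n)^(nt) = $12,500.00 × (1 + 0.05/4)^(4 × 2) = $13,806.08
Interest = A − P = $13,806.08 − $12,500.00 = $1,306.08

Interest = A - P = $1,306.08


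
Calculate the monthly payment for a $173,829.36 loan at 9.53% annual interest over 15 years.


Loan payment formula: PMT = PV × r / (1 − (1 + r)^(−n))
Monthly rate r = 0.0953/12 ≈ 0.00794167, n = 180 months
Denominator: 1 − (1 + 0.0953/12)^(−180) = 0.759216
PMT = $173,829.36 × (0.0953/12) / 0.759216
PMT = $1,818.32 per month

PMT = PV × r / (1-(1+r)^(-n)) = $1,818.32/month


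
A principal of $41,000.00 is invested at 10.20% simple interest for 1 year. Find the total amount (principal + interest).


Total amount formula: A = P(1 + rt) = P + P·r·t
Interest: I = P × r × t = $41,000.00 × 0.102 × 1 = $4,182.00
A = P + I = $41,000.00 + $4,182.00 = $45,182.00

A = P + I = P(1 + rt) = $45,182.00


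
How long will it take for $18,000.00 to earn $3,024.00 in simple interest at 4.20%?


Rearrange the simple interest formula for t:
I = P × r × t  ⇒  t = I / (P × r)
t = $3,024.00 / ($18,000.00 × 0.042)
t = 4

t = I/(P×r) = 4 years


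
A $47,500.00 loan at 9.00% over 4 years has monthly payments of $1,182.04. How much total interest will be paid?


Total paid over the life of the loan = PMT × n.
Total paid = $1,182.04 × 48 = $56,737.92
Total interest = total paid − principal = $56,737.92 − $47,500.00 = $9,237.92

Total interest = (PMT × n) - PV = $9,237.92


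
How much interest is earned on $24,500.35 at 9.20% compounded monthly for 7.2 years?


Compound interest earned = final amount − principal.
A = P(1 + r/n)^(nt) = $24,500.35 × (1 + 0.092/12)^(12 × 7.2) = $47,397.10
Interest = A − P = $47,397.10 − $24,500.35 = $22,896.75

Interest = A - P = $22,896.75


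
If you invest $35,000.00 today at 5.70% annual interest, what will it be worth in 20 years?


Future value formula: FV = PV × (1 + r)^t
FV = $35,000.00 × (1 + 0.057)^20
FV = $35,000.00 × 3.0303985
FV = $106,063.95

FV = PV × (1 + r)^t = $106,063.95


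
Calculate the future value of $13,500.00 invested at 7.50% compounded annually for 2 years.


Compound interest formula: A = P(1 + r/n)^(nt)
A = $13,500.00 × (1 + 0.075/1)^(1 × 2)
Growth factor: (1 + 0.075/1)^2 = 1.155625
A = $13,500.00 × 1.155625
A = $15,600.94

A = P(1 + r/n)^(nt) = $15,600.94


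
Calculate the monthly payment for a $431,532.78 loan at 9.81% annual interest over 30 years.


Loan payment formula: PMT = PV × r / (1 − (1 + r)^(−n))
Monthly rate r = 0.0981/12 = 0.008175, n = 360 months
Denominator: 1 − (1 + 0.0981/12)^(−360) = 0.946658
PMT = $431,532.78 × (0.0981/12) / 0.946658
PMT = $3,726.56 per month

PMT = PV × r / (1-(1+r)^(-n)) = $3,726.56/month


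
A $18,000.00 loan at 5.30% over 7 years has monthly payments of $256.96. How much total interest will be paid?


Total paid over the life of the loan = PMT × n.
Total paid = $256.96 × 84 = $21,584.64
Total interest = total paid − principal = $21,584.64 − $18,000.00 = $3,584.64

Total interest = (PMT × n) - PV = $3,584.64


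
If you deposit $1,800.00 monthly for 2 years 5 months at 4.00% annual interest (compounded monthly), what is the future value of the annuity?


Future value of an ordinary annuity: FV = PMT × ((1 + r)^n − 1) / r
Monthly rate r = 0.04/12 ≈ 0.00333333, n = 29
FV = $1,800.00 × ((1 + 0.04/12)^29 − 1) / (0.04/12)
FV = $1,800.00 × 30.394828
FV = $54,710.69

FV = PMT × ((1+r)^n - 1)/r = $54,710.69


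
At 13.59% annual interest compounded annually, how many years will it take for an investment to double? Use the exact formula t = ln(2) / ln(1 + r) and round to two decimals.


Doubling condition: (1 + r)^t = 2
Take ln of both sides: t × ln(1 + r) = ln(2)
t = ln(2) / ln(1 + r)
t = 0.693147 / 0.127425
t = 5.44

t = ln(2) / ln(1 + r) = 5.44 years


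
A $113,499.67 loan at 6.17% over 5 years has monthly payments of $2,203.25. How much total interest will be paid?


Total paid over the life of the loan = PMT × n.
Total paid = $2,203.25 × 60 = $132,195.00
Total interest = total paid − principal = $132,195.00 − $113,499.67 = $18,695.33

Total interest = (PMT × n) - PV = $18,695.33


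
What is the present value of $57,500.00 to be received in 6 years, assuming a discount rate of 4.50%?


Present value formula: PV = FV / (1 + r)^t
PV = $57,500.00 / (1 + 0.045)^6
PV = $57,500.00 / 1.302260125
PV = $44,154.00

PV = FV / (1 + r)^t = $44,154.00


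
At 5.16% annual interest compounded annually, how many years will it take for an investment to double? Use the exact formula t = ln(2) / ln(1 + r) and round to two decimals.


Doubling condition: (1 + r)^t = 2
Take ln of both sides: t × ln(1 + r) = ln(2)
t = ln(2) / ln(1 + r)
t = 0.693147 / 0.050313
t = 13.78

t = ln(2) / ln(1 + r) = 13.78 years


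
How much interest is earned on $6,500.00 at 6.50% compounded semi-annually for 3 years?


Compound interest earned = final amount − principal.
A = P(1 + r/n)^(nt) = $6,500.00 × (1 + 0.065/2)^(2 × 3) = $7,875.06
Interest = A − P = $7,875.06 − $6,500.00 = $1,375.06

Interest = A - P = $1,375.06


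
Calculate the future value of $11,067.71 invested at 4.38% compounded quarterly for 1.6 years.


Compound interest formula: A = P(1 + r/n)^(nt)
A = $11,067.71 × (1 + 0.0438/4)^(4 × 1.6)
Growth factor: (1 + 0.0438/4)^6.4 = 1.072186
A = $11,067.71 × 1.072186
A = $11,866.64

A = P(1 + r/n)^(nt) = $11,866.64


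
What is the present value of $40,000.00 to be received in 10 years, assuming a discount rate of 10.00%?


Present value formula: PV = FV / (1 + r)^t
PV = $40,000.00 / (1 + 0.1)^10
PV = $40,000.00 / 2.593742
PV = $15,421.73

PV = FV / (1 + r)^t = $15,421.73


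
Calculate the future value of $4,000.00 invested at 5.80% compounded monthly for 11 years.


Compound interest formula: A = P(1 + r/n)^(nt)
A = $4,000.00 × (1 + 0.058/12)^(12 × 11)
Growth factor: (1 + 0.058/12)^132 = 1.889785
A = $4,000.00 × 1.889785
A = $7,559.14

A = P(1 + r/n)^(nt) = $7,559.14


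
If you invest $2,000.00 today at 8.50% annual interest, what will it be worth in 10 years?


Future value formula: FV = PV × (1 + r)^t
FV = $2,000.00 × (1 + 0.085)^10
FV = $2,000.00 × 2.260983
FV = $4,521.97

FV = PV × (1 + r)^t = $4,521.97


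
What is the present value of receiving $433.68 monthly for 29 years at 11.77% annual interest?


Present value of an ordinary annuity: PV = PMT × (1 − (1 + r)^(−n)) / r
Monthly rate r = 0.1177/12 ≈ 0.00980833, n = 348
PV = $433.68 × (1 − (1 + 0.1177/12)^(−348)) / (0.1177/12)
PV = $433.68 × 98.540226
PV = $42,734.93

PV = PMT × (1-(1+r)^(-n))/r = $42,734.93


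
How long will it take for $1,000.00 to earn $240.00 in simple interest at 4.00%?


Rearrange the simple interest formula for t:
I = P × r × t  ⇒  t = I / (P × r)
t = $240.00 / ($1,000.00 × 0.04)
t = 6

t = I/(P×r) = 6 years


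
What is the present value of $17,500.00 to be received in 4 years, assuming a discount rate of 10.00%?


Present value formula: PV = FV / (1 + r)^t
PV = $17,500.00 / (1 + 0.1)^4
PV = $17,500.00 / 1.464100
PV = $11,952.74

PV = FV / (1 + r)^t = $11,952.74


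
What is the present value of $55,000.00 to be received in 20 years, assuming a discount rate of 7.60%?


Present value formula: PV = FV / (1 + r)^t
PV = $55,000.00 / (1 + 0.076)^20
PV = $55,000.00 / 4.327583
PV = $12,709.17

PV = FV / (1 + r)^t = $12,709.17


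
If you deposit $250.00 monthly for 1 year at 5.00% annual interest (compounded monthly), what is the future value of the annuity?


Future value of an ordinary annuity: FV = PMT × ((1 + r)^n − 1) / r
Monthly rate r = 0.05/12 ≈ 0.00416667, n = 12
FV = $250.00 × ((1 + 0.05/12)^12 − 1) / (0.05/12)
FV = $250.00 × 12.278855
FV = $3,069.71

FV = PMT × ((1+r)^n - 1)/r = $3,069.71


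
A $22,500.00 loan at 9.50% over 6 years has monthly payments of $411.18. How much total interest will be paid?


Total paid over the life of the loan = PMT × n.
Total paid = $411.18 × 72 = $29,604.96
Total interest = total paid − principal = $29,604.96 − $22,500.00 = $7,104.96

Total interest = (PMT × n) - PV = $7,104.96


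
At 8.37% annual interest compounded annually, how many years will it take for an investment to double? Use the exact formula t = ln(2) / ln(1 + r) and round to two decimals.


Doubling condition: (1 + r)^t = 2
Take ln of both sides: t × ln(1 + r) = ln(2)
t = ln(2) / ln(1 + r)
t = 0.693147 / 0.080381
t = 8.62

t = ln(2) / ln(1 + r) = 8.62 years


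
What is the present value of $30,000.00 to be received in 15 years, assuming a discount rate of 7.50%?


Present value formula: PV = FV / (1 + r)^t
PV = $30,000.00 / (1 + 0.075)^15
PV = $30,000.00 / 2.958877
PV = $10,138.98

PV = FV / (1 + r)^t = $10,138.98


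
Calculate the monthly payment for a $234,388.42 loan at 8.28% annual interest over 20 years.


Loan payment formula: PMT = PV × r / (1 − (1 + r)^(−n))
Monthly rate r = 0.0828/12 = 0.0069, n = 240 months
Denominator: 1 − (1 + 0.0828/12)^(−240) = 0.808010
PMT = $234,388.42 × (0.0828/12) / 0.808010
PMT = $2,001.56 per month

PMT = PV × r / (1-(1+r)^(-n)) = $2,001.56/month


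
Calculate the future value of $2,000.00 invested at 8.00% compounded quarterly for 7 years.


Compound interest formula: A = P(1 + r/n)^(nt)
A = $2,000.00 × (1 + 0.08/4)^(4 × 7)
Growth factor: (1 + 0.08/4)^28 = 1.741024
A = $2,000.00 × 1.741024
A = $3,482.05

A = P(1 + r/n)^(nt) = $3,482.05


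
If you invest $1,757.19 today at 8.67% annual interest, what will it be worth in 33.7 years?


Future value formula: FV = PV × (1 + r)^t
FV = $1,757.19 × (1 + 0.0867)^33.7
FV = $1,757.19 × 16.477669
FV = $28,954.40

FV = PV × (1 + r)^t = $28,954.40


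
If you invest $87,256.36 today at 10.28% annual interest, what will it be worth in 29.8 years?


Future value formula: FV = PV × (1 + r)^t
FV = $87,256.36 × (1 + 0.1028)^29.8
FV = $87,256.36 × 18.46729861
FV = $1,611,389.26

FV = PV × (1 + r)^t = $1,611,389.26


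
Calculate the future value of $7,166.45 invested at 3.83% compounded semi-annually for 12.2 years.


Compound interest formula: A = P(1 + r/n)^(nt)
A = $7,166.45 × (1 + 0.0383/2)^(2 × 12.2)
Growth factor: (1 + 0.0383/2)^24.4 = 1.588583
A = $7,166.45 × 1.588583
A = $11,384.50

A = P(1 + r/n)^(nt) = $11,384.50


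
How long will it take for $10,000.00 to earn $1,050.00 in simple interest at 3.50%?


Rearrange the simple interest formula for t:
I = P × r × t  ⇒  t = I / (P × r)
t = $1,050.00 / ($10,000.00 × 0.035)
t = 3

t = I/(P×r) = 3 years


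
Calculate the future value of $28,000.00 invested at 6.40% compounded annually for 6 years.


Compound interest formula: A = P(1 + r/n)^(nt)
A = $28,000.00 × (1 + 0.064/1)^(1 × 6)
Growth factor: (1 + 0.064/1)^6 = 1.450941
A = $28,000.00 × 1.450941
A = $40,626.35

A = P(1 + r/n)^(nt) = $40,626.35


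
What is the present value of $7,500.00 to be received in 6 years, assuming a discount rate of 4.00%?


Present value formula: PV = FV / (1 + r)^t
PV = $7,500.00 / (1 + 0.04)^6
PV = $7,500.00 / 1.265319
PV = $5,927.36

PV = FV / (1 + r)^t = $5,927.36


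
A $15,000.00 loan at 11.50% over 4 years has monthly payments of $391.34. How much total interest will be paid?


Total paid over the life of the loan = PMT × n.
Total paid = $391.34 × 48 = $18,784.32
Total interest = total paid − principal = $18,784.32 − $15,000.00 = $3,784.32

Total interest = (PMT × n) - PV = $3,784.32


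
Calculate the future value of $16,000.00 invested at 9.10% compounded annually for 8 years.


Compound interest formula: A = P(1 + r/n)^(nt)
A = $16,000.00 × (1 + 0.091/1)^(1 × 8)
Growth factor: (1 + 0.091/1)^8 = 2.007234
A = $16,000.00 × 2.007234
A = $32,115.74

A = P(1 + r/n)^(nt) = $32,115.74


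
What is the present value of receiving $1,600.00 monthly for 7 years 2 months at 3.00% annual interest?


Present value of an ordinary annuity: PV = PMT × (1 − (1 + r)^(−n)) / r
Monthly rate r = 0.03/12 = 0.0025, n = 86
PV = $1,600.00 × (1 − (1 + 0.03/12)^(−86)) / (0.03/12)
PV = $1,600.00 × 77.2968533
PV = $123,674.97

PV = PMT × (1-(1+r)^(-n))/r = $123,674.97


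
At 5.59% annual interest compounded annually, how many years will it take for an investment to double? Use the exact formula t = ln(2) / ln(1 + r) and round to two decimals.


Doubling condition: (1 + r)^t = 2
Take ln of both sides: t × ln(1 + r) = ln(2)
t = ln(2) / ln(1 + r)
t = 0.693147 / 0.054393
t = 12.74

t = ln(2) / ln(1 + r) = 12.74 years


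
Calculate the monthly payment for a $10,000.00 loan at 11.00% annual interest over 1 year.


Loan payment formula: PMT = PV × r / (1 − (1 + r)^(−n))
Monthly rate r = 0.11/12 ≈ 0.00916667, n = 12 months
Denominator: 1 − (1 + 0.11/12)^(−12) = 0.103717
PMT = $10,000.00 × (0.11/12) / 0.103717
PMT = $883.82 per month

PMT = PV × r / (1-(1+r)^(-n)) = $883.82/month


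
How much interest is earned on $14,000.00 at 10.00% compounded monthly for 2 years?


Compound interest earned = final amount − principal.
A = P(1 + r/n)^(nt) = $14,000.00 × (1 + 0.1/12)^(12 × 2) = $17,085.47
Interest = A − P = $17,085.47 − $14,000.00 = $3,085.47

Interest = A - P = $3,085.47


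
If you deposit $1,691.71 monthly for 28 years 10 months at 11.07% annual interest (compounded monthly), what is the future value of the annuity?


Future value of an ordinary annuity: FV = PMT × ((1 + r)^n − 1) / r
Monthly rate r = 0.1107/12 = 0.009225, n = 346
FV = $1,691.71 × ((1 + 0.1107/12)^346 − 1) / (0.1107/12)
FV = $1,691.71 × 2491.050056
FV = $4,214,134.29

FV = PMT × ((1+r)^n - 1)/r = $4,214,134.29


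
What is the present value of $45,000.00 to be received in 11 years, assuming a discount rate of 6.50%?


Present value formula: PV = FV / (1 + r)^t
PV = $45,000.00 / (1 + 0.065)^11
PV = $45,000.00 / 1.9991514
PV = $22,509.55

PV = FV / (1 + r)^t = $22,509.55


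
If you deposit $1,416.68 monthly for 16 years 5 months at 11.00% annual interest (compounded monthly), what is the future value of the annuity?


Future value of an ordinary annuity: FV = PMT × ((1 + r)^n − 1) / r
Monthly rate r = 0.11/12 ≈ 0.00916667, n = 197
FV = $1,416.68 × ((1 + 0.11/12)^197 − 1) / (0.11/12)
FV = $1,416.68 × 549.293122
FV = $778,172.58

FV = PMT × ((1+r)^n - 1)/r = $778,172.58


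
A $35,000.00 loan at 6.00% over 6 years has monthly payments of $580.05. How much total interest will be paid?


Total paid over the life of the loan = PMT × n.
Total paid = $580.05 × 72 = $41,763.60
Total interest = total paid − principal = $41,763.60 − $35,000.00 = $6,763.60

Total interest = (PMT × n) - PV = $6,763.60


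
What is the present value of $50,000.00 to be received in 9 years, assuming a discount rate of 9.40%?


Present value formula: PV = FV / (1 + r)^t
PV = $50,000.00 / (1 + 0.094)^9
PV = $50,000.00 / 2.24468755
PV = $22,274.82

PV = FV / (1 + r)^t = $22,274.82


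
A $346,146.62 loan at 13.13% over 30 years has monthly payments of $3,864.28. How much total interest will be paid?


Total paid over the life of the loan = PMT × n.
Total paid = $3,864.28 × 360 = $1,391,140.80
Total interest = total paid − principal = $1,391,140.80 − $346,146.62 = $1,044,994.18

Total interest = (PMT × n) - PV = $1,044,994.18


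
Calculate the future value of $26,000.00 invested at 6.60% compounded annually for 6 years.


Compound interest formula: A = P(1 + r/n)^(nt)
A = $26,000.00 × (1 + 0.066/1)^(1 × 6)
Growth factor: (1 + 0.066/1)^6 = 1.46738214
A = $26,000.00 × 1.46738214
A = $38,151.94

A = P(1 + r/n)^(nt) = $38,151.94


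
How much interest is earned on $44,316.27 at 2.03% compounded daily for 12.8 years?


Compound interest earned = final amount − principal.
A = P(1 + r/n)^(nt) = $44,316.27 × (1 + 0.0203/365)^(365 × 12.8) = $57,465.49
Interest = A − P = $57,465.49 − $44,316.27 = $13,149.22

Interest = A - P = $13,149.22


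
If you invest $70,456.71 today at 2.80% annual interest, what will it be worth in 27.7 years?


Future value formula: FV = PV × (1 + r)^t
FV = $70,456.71 × (1 + 0.028)^27.7
FV = $70,456.71 × 2.1488657
FV = $151,402.01

FV = PV × (1 + r)^t = $151,402.01


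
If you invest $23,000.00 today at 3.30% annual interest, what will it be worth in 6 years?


Future value formula: FV = PV × (1 + r)^t
FV = $23,000.00 × (1 + 0.033)^6
FV = $23,000.00 × 1.2150718
FV = $27,946.65

FV = PV × (1 + r)^t = $27,946.65


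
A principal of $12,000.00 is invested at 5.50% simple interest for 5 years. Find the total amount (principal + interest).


Total amount formula: A = P(1 + rt) = P + P·r·t
Interest: I = P × r × t = $12,000.00 × 0.055 × 5 = $3,300.00
A = P + I = $12,000.00 + $3,300.00 = $15,300.00

A = P + I = P(1 + rt) = $15,300.00


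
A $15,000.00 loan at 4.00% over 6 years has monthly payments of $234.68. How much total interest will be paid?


Total paid over the life of the loan = PMT × n.
Total paid = $234.68 × 72 = $16,896.96
Total interest = total paid − principal = $16,896.96 − $15,000.00 = $1,896.96

Total interest = (PMT × n) - PV = $1,896.96


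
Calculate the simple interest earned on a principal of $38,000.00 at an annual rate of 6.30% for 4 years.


Simple interest formula: I = P × r × t
I = $38,000.00 × 0.063 × 4
I = $9,576.00

I = P × r × t = $9,576.00


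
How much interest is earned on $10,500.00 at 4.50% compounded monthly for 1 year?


Compound interest earned = final amount − principal.
A = P(1 + r/n)^(nt) = $10,500.00 × (1 + 0.045/12)^(12 × 1) = $10,982.37
Interest = A − P = $10,982.37 − $10,500.00 = $482.37

Interest = A - P = $482.37


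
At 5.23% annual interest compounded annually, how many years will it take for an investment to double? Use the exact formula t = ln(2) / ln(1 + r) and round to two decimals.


Doubling condition: (1 + r)^t = 2
Take ln of both sides: t × ln(1 + r) = ln(2)
t = ln(2) / ln(1 + r)
t = 0.693147 / 0.050978
t = 13.60

t = ln(2) / ln(1 + r) = 13.60 years


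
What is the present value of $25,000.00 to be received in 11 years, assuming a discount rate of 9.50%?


Present value formula: PV = FV / (1 + r)^t
PV = $25,000.00 / (1 + 0.095)^11
PV = $25,000.00 / 2.713659
PV = $9,212.65

PV = FV / (1 + r)^t = $9,212.65


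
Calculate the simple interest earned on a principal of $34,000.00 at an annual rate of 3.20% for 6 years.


Simple interest formula: I = P × r × t
I = $34,000.00 × 0.032 × 6
I = $6,528.00

I = P × r × t = $6,528.00


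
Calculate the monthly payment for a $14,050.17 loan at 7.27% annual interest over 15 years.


Loan payment formula: PMT = PV × r / (1 − (1 + r)^(−n))
Monthly rate r = 0.0727/12 ≈ 0.00605833, n = 180 months
Denominator: 1 − (1 + 0.0727/12)^(−180) = 0.662844
PMT = $14,050.17 × (0.0727/12) / 0.662844
PMT = $128.42 per month

PMT = PV × r / (1-(1+r)^(-n)) = $128.42/month


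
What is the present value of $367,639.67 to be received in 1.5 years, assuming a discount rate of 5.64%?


Present value formula: PV = FV / (1 + r)^t
PV = $367,639.67 / (1 + 0.0564)^1.5
PV = $367,639.67 / 1.08578188
PV = $338,594.41

PV = FV / (1 + r)^t = $338,594.41


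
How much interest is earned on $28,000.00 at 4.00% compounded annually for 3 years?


Compound interest earned = final amount − principal.
A = P(1 + r/n)^(nt) = $28,000.00 × (1 + 0.04/1)^(1 × 3) = $31,496.19
Interest = A − P = $31,496.19 − $28,000.00 = $3,496.19

Interest = A - P = $3,496.19


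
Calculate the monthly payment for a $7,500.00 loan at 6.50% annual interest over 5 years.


Loan payment formula: PMT = PV × r / (1 − (1 + r)^(−n))
Monthly rate r = 0.065/12 ≈ 0.00541667, n = 60 months
Denominator: 1 − (1 + 0.065/12)^(−60) = 0.276839
PMT = $7,500.00 × (0.065/12) / 0.276839
PMT = $146.75 per month

PMT = PV × r / (1-(1+r)^(-n)) = $146.75/month


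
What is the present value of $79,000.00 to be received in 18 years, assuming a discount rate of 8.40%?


Present value formula: PV = FV / (1 + r)^t
PV = $79,000.00 / (1 + 0.084)^18
PV = $79,000.00 / 4.270975
PV = $18,496.95

PV = FV / (1 + r)^t = $18,496.95


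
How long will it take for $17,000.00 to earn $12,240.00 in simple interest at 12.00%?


Rearrange the simple interest formula for t:
I = P × r × t  ⇒  t = I / (P × r)
t = $12,240.00 / ($17,000.00 × 0.12)
t = 6

t = I/(P×r) = 6 years


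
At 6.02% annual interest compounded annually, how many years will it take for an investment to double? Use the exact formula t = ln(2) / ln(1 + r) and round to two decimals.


Doubling condition: (1 + r)^t = 2
Take ln of both sides: t × ln(1 + r) = ln(2)
t = ln(2) / ln(1 + r)
t = 0.693147 / 0.058458
t = 11.86

t = ln(2) / ln(1 + r) = 11.86 years


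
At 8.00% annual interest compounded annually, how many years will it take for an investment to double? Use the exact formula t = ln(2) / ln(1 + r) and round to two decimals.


Doubling condition: (1 + r)^t = 2
Take ln of both sides: t × ln(1 + r) = ln(2)
t = ln(2) / ln(1 + r)
t = 0.693147 / 0.076961
t = 9.01

t = ln(2) / ln(1 + r) = 9.01 years


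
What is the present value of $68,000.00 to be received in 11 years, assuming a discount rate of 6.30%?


Present value formula: PV = FV / (1 + r)^t
PV = $68,000.00 / (1 + 0.063)^11
PV = $68,000.00 / 1.958240
PV = $34,725.06

PV = FV / (1 + r)^t = $34,725.06


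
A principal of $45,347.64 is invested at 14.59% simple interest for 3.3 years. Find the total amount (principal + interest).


Total amount formula: A = P(1 + rt) = P + P·r·t
Interest: I = P × r × t = $45,347.64 × 0.1459 × 3.3 = $21,833.53
A = P + I = $45,347.64 + $21,833.53 = $67,181.17

A = P + I = P(1 + rt) = $67,181.17


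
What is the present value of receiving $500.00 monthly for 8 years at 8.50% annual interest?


Present value of an ordinary annuity: PV = PMT × (1 − (1 + r)^(−n)) / r
Monthly rate r = 0.085/12 ≈ 0.00708333, n = 96
PV = $500.00 × (1 − (1 + 0.085/12)^(−96)) / (0.085/12)
PV = $500.00 × 69.482425
PV = $34,741.21

PV = PMT × (1-(1+r)^(-n))/r = $34,741.21


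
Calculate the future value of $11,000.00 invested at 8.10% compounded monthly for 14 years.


Compound interest formula: A = P(1 + r/n)^(nt)
A = $11,000.00 × (1 + 0.081/12)^(12 × 14)
Growth factor: (1 + 0.081/12)^168 = 3.0962444
A = $11,000.00 × 3.0962444
A = $34,058.69

A = P(1 + r/n)^(nt) = $34,058.69


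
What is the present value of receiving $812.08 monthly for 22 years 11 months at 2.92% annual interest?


Present value of an ordinary annuity: PV = PMT × (1 − (1 + r)^(−n)) / r
Monthly rate r = 0.0292/12 ≈ 0.00243333, n = 275
PV = $812.08 × (1 − (1 + 0.0292/12)^(−275)) / (0.0292/12)
PV = $812.08 × 200.321248
PV = $162,676.88

PV = PMT × (1-(1+r)^(-n))/r = $162,676.88


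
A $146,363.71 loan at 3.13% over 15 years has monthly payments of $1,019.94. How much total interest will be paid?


Total paid over the life of the loan = PMT × n.
Total paid = $1,019.94 × 180 = $183,589.20
Total interest = total paid − principal = $183,589.20 − $146,363.71 = $37,225.49

Total interest = (PMT × n) - PV = $37,225.49


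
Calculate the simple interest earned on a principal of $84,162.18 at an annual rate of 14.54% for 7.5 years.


Simple interest formula: I = P × r × t
I = $84,162.18 × 0.1454 × 7.5
I = $91,778.86

I = P × r × t = $91,778.86


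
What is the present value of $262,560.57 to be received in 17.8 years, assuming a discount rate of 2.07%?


Present value formula: PV = FV / (1 + r)^t
PV = $262,560.57 / (1 + 0.0207)^17.8
PV = $262,560.57 / 1.44007942
PV = $182,323.67

PV = FV / (1 + r)^t = $182,323.67


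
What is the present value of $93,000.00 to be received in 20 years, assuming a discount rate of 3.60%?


Present value formula: PV = FV / (1 + r)^t
PV = $93,000.00 / (1 + 0.036)^20
PV = $93,000.00 / 2.028594
PV = $45,844.56

PV = FV / (1 + r)^t = $45,844.56


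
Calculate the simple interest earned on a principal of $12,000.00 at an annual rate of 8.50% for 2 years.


Simple interest formula: I = P × r × t
I = $12,000.00 × 0.085 × 2
I = $2,040.00

I = P × r × t = $2,040.00


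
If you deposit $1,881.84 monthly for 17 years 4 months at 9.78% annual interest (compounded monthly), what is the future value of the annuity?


Future value of an ordinary annuity: FV = PMT × ((1 + r)^n − 1) / r
Monthly rate r = 0.0978/12 = 0.00815, n = 208
FV = $1,881.84 × ((1 + 0.0978/12)^208 − 1) / (0.0978/12)
FV = $1,881.84 × 541.157582
FV = $1,018,371.98

FV = PMT × ((1+r)^n - 1)/r = $1,018,371.98


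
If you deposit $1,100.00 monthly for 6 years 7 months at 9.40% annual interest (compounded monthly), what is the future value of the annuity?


Future value of an ordinary annuity: FV = PMT × ((1 + r)^n − 1) / r
Monthly rate r = 0.094/12 ≈ 0.00783333, n = 79
FV = $1,100.00 × ((1 + 0.094/12)^79 − 1) / (0.094/12)
FV = $1,100.00 × 108.802847
FV = $119,683.13

FV = PMT × ((1+r)^n - 1)/r = $119,683.13


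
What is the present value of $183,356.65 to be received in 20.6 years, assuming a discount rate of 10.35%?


Present value formula: PV = FV / (1 + r)^t
PV = $183,356.65 / (1 + 0.1035)^20.6
PV = $183,356.65 / 7.605191
PV = $24,109.41

PV = FV / (1 + r)^t = $24,109.41


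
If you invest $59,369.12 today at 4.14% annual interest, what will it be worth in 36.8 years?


Future value formula: FV = PV × (1 + r)^t
FV = $59,369.12 × (1 + 0.0414)^36.8
FV = $59,369.12 × 4.4496587
FV = $264,172.32

FV = PV × (1 + r)^t = $264,172.32


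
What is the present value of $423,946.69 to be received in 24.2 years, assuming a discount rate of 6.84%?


Present value formula: PV = FV / (1 + r)^t
PV = $423,946.69 / (1 + 0.0684)^24.2
PV = $423,946.69 / 4.958609
PV = $85,497.10

PV = FV / (1 + r)^t = $85,497.10


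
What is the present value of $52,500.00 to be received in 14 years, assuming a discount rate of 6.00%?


Present value formula: PV = FV / (1 + r)^t
PV = $52,500.00 / (1 + 0.06)^14
PV = $52,500.00 / 2.260904
PV = $23,220.80

PV = FV / (1 + r)^t = $23,220.80


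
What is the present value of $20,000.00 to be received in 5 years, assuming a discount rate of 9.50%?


Present value formula: PV = FV / (1 + r)^t
PV = $20,000.00 / (1 + 0.095)^5
PV = $20,000.00 / 1.574239
PV = $12,704.55

PV = FV / (1 + r)^t = $12,704.55


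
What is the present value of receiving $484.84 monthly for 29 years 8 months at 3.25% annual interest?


Present value of an ordinary annuity: PV = PMT × (1 − (1 + r)^(−n)) / r
Monthly rate r = 0.0325/12 ≈ 0.00270833, n = 356
PV = $484.84 × (1 − (1 + 0.0325/12)^(−356)) / (0.0325/12)
PV = $484.84 × 228.2591677
PV = $110,669.17

PV = PMT × (1-(1+r)^(-n))/r = $110,669.17


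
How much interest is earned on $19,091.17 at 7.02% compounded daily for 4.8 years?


Compound interest earned = final amount − principal.
A = P(1 + r/n)^(nt) = $19,091.17 × (1 + 0.0702/365)^(365 × 4.8) = $26,739.81
Interest = A − P = $26,739.81 − $19,091.17 = $7,648.64

Interest = A - P = $7,648.64


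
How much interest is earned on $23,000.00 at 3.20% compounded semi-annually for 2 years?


Compound interest earned = final amount − principal.
A = P(1 + r/n)^(nt) = $23,000.00 × (1 + 0.032/2)^(2 × 2) = $24,507.71
Interest = A − P = $24,507.71 − $23,000.00 = $1,507.71

Interest = A - P = $1,507.71


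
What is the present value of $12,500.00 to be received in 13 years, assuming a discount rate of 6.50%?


Present value formula: PV = FV / (1 + r)^t
PV = $12,500.00 / (1 + 0.065)^13
PV = $12,500.00 / 2.267487
PV = $5,512.71

PV = FV / (1 + r)^t = $5,512.71


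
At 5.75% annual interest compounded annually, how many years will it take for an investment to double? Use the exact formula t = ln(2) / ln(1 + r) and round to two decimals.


Doubling condition: (1 + r)^t = 2
Take ln of both sides: t × ln(1 + r) = ln(2)
t = ln(2) / ln(1 + r)
t = 0.693147 / 0.055908
t = 12.40

t = ln(2) / ln(1 + r) = 12.40 years


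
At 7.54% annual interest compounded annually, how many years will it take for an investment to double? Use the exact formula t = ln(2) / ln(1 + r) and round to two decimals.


Doubling condition: (1 + r)^t = 2
Take ln of both sides: t × ln(1 + r) = ln(2)
t = ln(2) / ln(1 + r)
t = 0.693147 / 0.072693
t = 9.54

t = ln(2) / ln(1 + r) = 9.54 years


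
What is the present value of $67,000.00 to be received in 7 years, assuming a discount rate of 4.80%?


Present value formula: PV = FV / (1 + r)^t
PV = $67,000.00 / (1 + 0.048)^7
PV = $67,000.00 / 1.388446
PV = $48,255.39

PV = FV / (1 + r)^t = $48,255.39


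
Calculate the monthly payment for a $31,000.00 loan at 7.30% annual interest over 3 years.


Loan payment formula: PMT = PV × r / (1 − (1 + r)^(−n))
Monthly rate r = 0.073/12 ≈ 0.00608333, n = 36 months
Denominator: 1 − (1 + 0.073/12)^(−36) = 0.196145
PMT = $31,000.00 × (0.073/12) / 0.196145
PMT = $961.45 per month

PMT = PV × r / (1-(1+r)^(-n)) = $961.45/month


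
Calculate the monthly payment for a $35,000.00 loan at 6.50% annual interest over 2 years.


Loan payment formula: PMT = PV × r / (1 − (1 + r)^(−n))
Monthly rate r = 0.065/12 ≈ 0.00541667, n = 24 months
Denominator: 1 − (1 + 0.065/12)^(−24) = 0.121596
PMT = $35,000.00 × (0.065/12) / 0.121596
PMT = $1,559.12 per month

PMT = PV × r / (1-(1+r)^(-n)) = $1,559.12/month


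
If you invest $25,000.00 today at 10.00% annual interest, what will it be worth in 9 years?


Future value formula: FV = PV × (1 + r)^t
FV = $25,000.00 × (1 + 0.1)^9
FV = $25,000.00 × 2.3579477
FV = $58,948.69

FV = PV × (1 + r)^t = $58,948.69


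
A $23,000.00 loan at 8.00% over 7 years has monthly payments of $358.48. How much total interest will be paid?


Total paid over the life of the loan = PMT × n.
Total paid = $358.48 × 84 = $30,112.32
Total interest = total paid − principal = $30,112.32 − $23,000.00 = $7,112.32

Total interest = (PMT × n) - PV = $7,112.32


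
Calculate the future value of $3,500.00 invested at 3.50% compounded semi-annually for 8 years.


Compound interest formula: A = P(1 + r/n)^(nt)
A = $3,500.00 × (1 + 0.035/2)^(2 × 8)
Growth factor: (1 + 0.035/2)^16 = 1.319929
A = $3,500.00 × 1.319929
A = $4,619.75

A = P(1 + r/n)^(nt) = $4,619.75


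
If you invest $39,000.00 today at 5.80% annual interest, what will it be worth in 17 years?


Future value formula: FV = PV × (1 + r)^t
FV = $39,000.00 × (1 + 0.058)^17
FV = $39,000.00 × 2.6076923
FV = $101,700.00

FV = PV × (1 + r)^t = $101,700.00


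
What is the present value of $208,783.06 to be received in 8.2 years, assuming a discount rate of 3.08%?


Present value formula: PV = FV / (1 + r)^t
PV = $208,783.06 / (1 + 0.0308)^8.2
PV = $208,783.06 / 1.28241964
PV = $162,804.01

PV = FV / (1 + r)^t = $162,804.01


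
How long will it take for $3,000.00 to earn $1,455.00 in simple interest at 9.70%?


Rearrange the simple interest formula for t:
I = P × r × t  ⇒  t = I / (P × r)
t = $1,455.00 / ($3,000.00 × 0.097)
t = 5

t = I/(P×r) = 5 years


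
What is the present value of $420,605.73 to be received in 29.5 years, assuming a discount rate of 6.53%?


Present value formula: PV = FV / (1 + r)^t
PV = $420,605.73 / (1 + 0.0653)^29.5
PV = $420,605.73 / 6.462817
PV = $65,080.87

PV = FV / (1 + r)^t = $65,080.87


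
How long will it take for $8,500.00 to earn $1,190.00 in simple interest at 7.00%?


Rearrange the simple interest formula for t:
I = P × r × t  ⇒  t = I / (P × r)
t = $1,190.00 / ($8,500.00 × 0.07)
t = 2

t = I/(P×r) = 2 years


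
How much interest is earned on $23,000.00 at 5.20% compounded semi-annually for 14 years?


Compound interest earned = final amount − principal.
A = P(1 + r/n)^(nt) = $23,000.00 × (1 + 0.052/2)^(2 × 14) = $47,190.43
Interest = A − P = $47,190.43 − $23,000.00 = $24,190.43

Interest = A - P = $24,190.43


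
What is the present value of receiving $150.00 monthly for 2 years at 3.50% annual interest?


Present value of an ordinary annuity: PV = PMT × (1 − (1 + r)^(−n)) / r
Monthly rate r = 0.035/12 ≈ 0.00291667, n = 24
PV = $150.00 × (1 − (1 + 0.035/12)^(−24)) / (0.035/12)
PV = $150.00 × 23.146690
PV = $3,472.00

PV = PMT × (1-(1+r)^(-n))/r = $3,472.00


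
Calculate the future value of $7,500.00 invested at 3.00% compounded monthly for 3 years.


Compound interest formula: A = P(1 + r/n)^(nt)
A = $7,500.00 × (1 + 0.03/12)^(12 × 3)
Growth factor: (1 + 0.03/12)^36 = 1.0940514
A = $7,500.00 × 1.0940514
A = $8,205.39

A = P(1 + r/n)^(nt) = $8,205.39


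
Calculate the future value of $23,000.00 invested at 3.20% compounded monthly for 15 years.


Compound interest formula: A = P(1 + r/n)^(nt)
A = $23,000.00 × (1 + 0.032/12)^(12 × 15)
Growth factor: (1 + 0.032/12)^180 = 1.615042
A = $23,000.00 × 1.615042
A = $37,145.97

A = P(1 + r/n)^(nt) = $37,145.97


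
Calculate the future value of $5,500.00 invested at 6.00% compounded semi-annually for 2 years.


Compound interest formula: A = P(1 + r/n)^(nt)
A = $5,500.00 × (1 + 0.06/2)^(2 × 2)
Growth factor: (1 + 0.06/2)^4 = 1.125509
A = $5,500.00 × 1.125509
A = $6,190.30

A = P(1 + r/n)^(nt) = $6,190.30


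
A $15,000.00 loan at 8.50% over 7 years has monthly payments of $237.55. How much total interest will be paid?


Total paid over the life of the loan = PMT × n.
Total paid = $237.55 × 84 = $19,954.20
Total interest = total paid − principal = $19,954.20 − $15,000.00 = $4,954.20

Total interest = (PMT × n) - PV = $4,954.20


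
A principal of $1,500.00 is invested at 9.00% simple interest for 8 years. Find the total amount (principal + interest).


Total amount formula: A = P(1 + rt) = P + P·r·t
Interest: I = P × r × t = $1,500.00 × 0.09 × 8 = $1,080.00
A = P + I = $1,500.00 + $1,080.00 = $2,580.00

A = P + I = P(1 + rt) = $2,580.00


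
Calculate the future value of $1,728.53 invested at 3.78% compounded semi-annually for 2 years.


Compound interest formula: A = P(1 + r/n)^(nt)
A = $1,728.53 × (1 + 0.0378/2)^(2 × 2)
Growth factor: (1 + 0.0378/2)^4 = 1.077770
A = $1,728.53 × 1.077770
A = $1,862.96

A = P(1 + r/n)^(nt) = $1,862.96


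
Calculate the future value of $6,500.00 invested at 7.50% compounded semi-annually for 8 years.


Compound interest formula: A = P(1 + r/n)^(nt)
A = $6,500.00 × (1 + 0.075/2)^(2 × 8)
Growth factor: (1 + 0.075/2)^16 = 1.802228
A = $6,500.00 × 1.802228
A = $11,714.48

A = P(1 + r/n)^(nt) = $11,714.48


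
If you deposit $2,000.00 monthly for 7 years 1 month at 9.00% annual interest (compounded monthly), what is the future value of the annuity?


Future value of an ordinary annuity: FV = PMT × ((1 + r)^n − 1) / r
Monthly rate r = 0.09/12 = 0.0075, n = 85
FV = $2,000.00 × ((1 + 0.09/12)^85 − 1) / (0.09/12)
FV = $2,000.00 × 118.300130
FV = $236,600.26

FV = PMT × ((1+r)^n - 1)/r = $236,600.26


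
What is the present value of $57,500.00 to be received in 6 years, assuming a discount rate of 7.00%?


Present value formula: PV = FV / (1 + r)^t
PV = $57,500.00 / (1 + 0.07)^6
PV = $57,500.00 / 1.5007304
PV = $38,314.68

PV = FV / (1 + r)^t = $38,314.68


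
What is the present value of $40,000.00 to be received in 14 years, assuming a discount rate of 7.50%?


Present value formula: PV = FV / (1 + r)^t
PV = $40,000.00 / (1 + 0.075)^14
PV = $40,000.00 / 2.752444
PV = $14,532.54

PV = FV / (1 + r)^t = $14,532.54


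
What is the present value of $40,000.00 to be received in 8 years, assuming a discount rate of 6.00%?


Present value formula: PV = FV / (1 + r)^t
PV = $40,000.00 / (1 + 0.06)^8
PV = $40,000.00 / 1.5938481
PV = $25,096.49

PV = FV / (1 + r)^t = $25,096.49


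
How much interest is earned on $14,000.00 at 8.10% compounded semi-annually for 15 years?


Compound interest earned = final amount − principal.
A = P(1 + r/n)^(nt) = $14,000.00 × (1 + 0.081/2)^(2 × 15) = $46,067.07
Interest = A − P = $46,067.07 − $14,000.00 = $32,067.07

Interest = A - P = $32,067.07


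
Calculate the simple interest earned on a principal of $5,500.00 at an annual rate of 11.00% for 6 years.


Simple interest formula: I = P × r × t
I = $5,500.00 × 0.11 × 6
I = $3,630.00

I = P × r × t = $3,630.00
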